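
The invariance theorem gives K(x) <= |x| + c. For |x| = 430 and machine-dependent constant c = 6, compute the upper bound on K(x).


K(x) <= |x| + c = 430 + 6 = 436

436


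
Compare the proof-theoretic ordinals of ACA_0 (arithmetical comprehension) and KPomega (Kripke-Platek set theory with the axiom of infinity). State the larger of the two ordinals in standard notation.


Proof-theoretic ordinal of ACA_0 (arithmetical comprehension): epsilon_0
Proof-theoretic ordinal of KPomega (Kripke-Platek set theory with the axiom of infinity): psi_0(epsilon_{Omega+1})
Comparing: epsilon_0 < psi_0(epsilon_{Omega+1}).
The larger ordinal is psi_0(epsilon_{Omega+1}) (from KPomega (Kripke-Platek set theory with the axiom of infinity)).

psi_0(epsilon_{Omega+1})


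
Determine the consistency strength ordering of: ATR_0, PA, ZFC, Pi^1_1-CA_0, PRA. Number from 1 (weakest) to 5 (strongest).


Ordering by consistency strength:
1. PRA
2. PA
3. ATR_0
4. Pi^1_1-CA_0
5. ZFC


ATR_0=3, PA=2, ZFC=5, Pi^1_1-CA_0=4, PRA=1


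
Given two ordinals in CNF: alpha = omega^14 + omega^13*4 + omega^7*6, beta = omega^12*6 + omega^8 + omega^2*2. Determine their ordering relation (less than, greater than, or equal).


Compare term by term from highest exponent:
alpha = omega^14 + omega^13*4 + omega^7*6
beta = omega^12*6 + omega^8 + omega^2*2
Term 1: alpha has omega^14*1, beta has omega^12*6
Term 2: alpha has omega^13*4, beta has omega^8*1
Term 3: alpha has omega^7*6, beta has omega^2*2
Result: alpha > beta

alpha > beta


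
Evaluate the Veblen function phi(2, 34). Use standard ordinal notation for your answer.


phi(2, 34):
phi(2, beta) = zeta_beta (the beta-th zeta number, fixed point of epsilon).
phi(2, 34) = zeta_34

zeta_34


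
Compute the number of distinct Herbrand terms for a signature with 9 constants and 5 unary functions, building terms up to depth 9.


Herbrand terms by depth:
Depth 0: 9 constants
Depth 1: 45 new terms (running total: 54)
Depth 2: 225 new terms (running total: 279)
Depth 3: 1125 new terms (running total: 1404)
Depth 4: 5625 new terms (running total: 7029)
Depth 5: 28125 new terms (running total: 35154)
Depth 6: 140625 new terms (running total: 175779)
Depth 7: 703125 new terms (running total: 878904)
Depth 8: 3515625 new terms (running total: 4394529)
Depth 9: 17578125 new terms (running total: 21972654)
Total distinct ground terms = 21972654

21972654


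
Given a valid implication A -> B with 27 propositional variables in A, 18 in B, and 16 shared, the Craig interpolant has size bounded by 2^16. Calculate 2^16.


Shared atoms = 16
Craig interpolant size bound = 2^16
= 65536

65536


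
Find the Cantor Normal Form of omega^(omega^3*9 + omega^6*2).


omega^(omega^3*9 + omega^6*2):
In ordinal addition a term is absorbed by a following term of strictly larger exponent: 3 < 6, so omega^3*9 + omega^6*2 = omega^6*2.
omega raised to a CNF ordinal is a single CNF term: Result = omega^(omega^6*2)

omega^(omega^6*2)


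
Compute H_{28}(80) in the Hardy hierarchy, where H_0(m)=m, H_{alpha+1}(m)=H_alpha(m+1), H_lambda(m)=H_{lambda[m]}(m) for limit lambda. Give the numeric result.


H_28(80):
For finite ordinals k, H_k(n) = n + k (each successor step adds 1).
H_28(80) = 80 + 28 = 108

108


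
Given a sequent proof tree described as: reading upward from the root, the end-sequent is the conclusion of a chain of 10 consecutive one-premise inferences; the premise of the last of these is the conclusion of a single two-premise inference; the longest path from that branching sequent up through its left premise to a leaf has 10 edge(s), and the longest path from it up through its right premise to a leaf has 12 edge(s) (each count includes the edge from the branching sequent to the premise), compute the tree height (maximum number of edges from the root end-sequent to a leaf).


Longest path through the left premise: 10 edges (measured from the branching sequent)
Longest path through the right premise: 12 edges
Height of the subtree rooted at the branching sequent: max(10, 12) = 12
The branching sequent sits 10 edges above the root (the chain of one-premise inferences), so height = 12 + 10 = 22

22


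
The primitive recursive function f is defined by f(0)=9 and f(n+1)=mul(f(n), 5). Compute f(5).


f(0) = 9
f(1) = mul(f(0), 5) = mul(9, 5) = 45
f(2) = mul(f(1), 5) = mul(45, 5) = 225
f(3) = mul(f(2), 5) = mul(225, 5) = 1125
f(4) = mul(f(3), 5) = mul(1125, 5) = 5625
f(5) = mul(f(4), 5) = mul(5625, 5) = 28125


28125


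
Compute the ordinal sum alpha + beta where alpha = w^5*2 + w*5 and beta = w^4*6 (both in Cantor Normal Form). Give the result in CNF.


Ordinal addition (w^5*2 + w*5) + w^4*6:
alpha's leading term has exponent 5 > beta's exponent 4, so it survives.
alpha's tail term has exponent 1 < beta's exponent 4, so it is absorbed by beta.
In ordinal addition, any term followed by a strictly larger-exponent term is absorbed.
Result = w^5*2 + w^4*6

w^5*2 + w^4*6


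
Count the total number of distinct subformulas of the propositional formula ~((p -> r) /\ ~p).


Formula: ~((p -> r) /\ ~p)
Subformulas found:
  1. r
  2. p
  3. ~p
  4. (p -> r)
  5. ((p -> r) /\ ~p)
  6. ~((p -> r) /\ ~p)
Total distinct subformulas = 6

6


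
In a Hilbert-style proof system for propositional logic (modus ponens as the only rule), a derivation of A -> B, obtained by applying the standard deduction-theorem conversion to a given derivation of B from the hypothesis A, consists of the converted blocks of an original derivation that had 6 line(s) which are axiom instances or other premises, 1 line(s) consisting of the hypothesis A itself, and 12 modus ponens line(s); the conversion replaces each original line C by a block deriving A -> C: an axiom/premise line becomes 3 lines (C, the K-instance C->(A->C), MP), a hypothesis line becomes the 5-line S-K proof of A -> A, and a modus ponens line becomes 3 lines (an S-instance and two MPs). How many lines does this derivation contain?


Deduction-theorem conversion, block by block:
- 6 axiom/premise lines -> 3 lines each = 18
- 1 hypothesis lines -> 5 lines each (identity proof A->A) = 5
- 12 MP lines -> 3 lines each (S-instance, MP, MP) = 36
Total = 18 + 5 + 36 = 59 lines.

59


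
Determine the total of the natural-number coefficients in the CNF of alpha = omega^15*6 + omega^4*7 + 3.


CNF: omega^15*6 + omega^4*7 + 3
Coefficients: 6 + 7 + 3 = 16

16


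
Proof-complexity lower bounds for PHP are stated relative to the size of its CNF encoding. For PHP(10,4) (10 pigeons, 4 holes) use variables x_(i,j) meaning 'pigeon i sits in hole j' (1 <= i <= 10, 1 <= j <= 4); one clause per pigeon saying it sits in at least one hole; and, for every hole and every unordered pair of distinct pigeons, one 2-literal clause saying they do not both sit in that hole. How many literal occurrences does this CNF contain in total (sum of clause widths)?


PHP(10,4): 10 pigeons, 4 holes, 10*4 = 40 variables.
- pigeon clauses: one per pigeon -> 10 clauses of width 4 -> 40 literals
- hole clauses: 4 holes * C(10,2) = 4 * 45 -> 180 clauses of width 2 -> 360 literals
Total literal occurrences = 40 + 360 = 400

400


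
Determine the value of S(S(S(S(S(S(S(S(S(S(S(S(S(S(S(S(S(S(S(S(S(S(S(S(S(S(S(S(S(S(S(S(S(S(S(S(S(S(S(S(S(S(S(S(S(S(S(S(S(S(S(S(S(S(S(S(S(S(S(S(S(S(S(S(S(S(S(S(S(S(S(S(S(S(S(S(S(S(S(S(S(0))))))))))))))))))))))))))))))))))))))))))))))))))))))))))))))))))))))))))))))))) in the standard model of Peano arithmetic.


Counting successors applied to 0:
81 applications of S to 0 = 81

81


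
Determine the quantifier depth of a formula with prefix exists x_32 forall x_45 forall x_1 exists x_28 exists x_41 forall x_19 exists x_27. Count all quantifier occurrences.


Quantifier prefix has 7 quantifier symbols.
Quantifier depth = 7

7


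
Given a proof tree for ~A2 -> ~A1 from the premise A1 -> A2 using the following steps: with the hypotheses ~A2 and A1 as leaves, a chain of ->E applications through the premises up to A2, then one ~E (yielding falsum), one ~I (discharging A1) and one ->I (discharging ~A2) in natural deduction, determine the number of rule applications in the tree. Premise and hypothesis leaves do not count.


From hypothesis A1, 1 ->E steps along the 1 premises yield A2.
~E with hypothesis ~A2 gives falsum (1 node); ~I discharging A1 gives ~A1 (1 node); ->I discharging ~A2 gives the goal (1 node).
Total = 1 + 3 = 4 inference nodes.

4


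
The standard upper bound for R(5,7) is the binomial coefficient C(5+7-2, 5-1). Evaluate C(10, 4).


R(5,7) <= C(5+7-2, 5-1) = C(10, 4)
C(10, 4) = 10! / (4! * 6!)
= 210

210


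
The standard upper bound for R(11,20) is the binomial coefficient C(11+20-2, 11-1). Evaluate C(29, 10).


R(11,20) <= C(11+20-2, 11-1) = C(29, 10)
C(29, 10) = 29! / (10! * 19!)
= 20030010

20030010


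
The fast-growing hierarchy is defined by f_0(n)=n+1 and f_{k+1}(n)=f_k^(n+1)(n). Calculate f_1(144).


f_1(144) = f_0^145(144)
f_0 adds 1 each time, applied 145 times.
f_1(144) = 144 + 145 = 289

289


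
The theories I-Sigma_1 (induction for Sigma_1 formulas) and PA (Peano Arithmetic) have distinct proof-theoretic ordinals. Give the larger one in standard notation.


Proof-theoretic ordinal of I-Sigma_1 (induction for Sigma_1 formulas): omega^omega
Proof-theoretic ordinal of PA (Peano Arithmetic): epsilon_0
Comparing: omega^omega < epsilon_0.
The larger ordinal is epsilon_0 (from PA (Peano Arithmetic)).

epsilon_0


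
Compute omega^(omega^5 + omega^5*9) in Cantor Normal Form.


omega^(omega^5 + omega^5*9):
Both terms of the exponent have the same exponent 5, so they merge: omega^5 + omega^5*9 = omega^5*(1+9) = omega^5*10.
omega raised to a CNF ordinal is a single CNF term: Result = omega^(omega^5*10)

omega^(omega^5*10)


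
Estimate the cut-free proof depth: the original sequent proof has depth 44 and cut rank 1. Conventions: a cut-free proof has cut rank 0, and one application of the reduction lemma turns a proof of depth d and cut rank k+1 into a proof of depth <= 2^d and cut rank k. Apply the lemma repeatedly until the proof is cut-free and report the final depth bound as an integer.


Each rank reduction sends depth d to at most 2^d; cut rank r needs r reductions.
2_0(44) = 44
2_1(44) = 2^44 = 17592186044416
Cut-free depth bound = 17592186044416

17592186044416


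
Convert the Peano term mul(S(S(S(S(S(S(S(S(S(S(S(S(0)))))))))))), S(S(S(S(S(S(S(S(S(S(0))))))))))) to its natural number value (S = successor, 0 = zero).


mul(S^12(0), S^10(0)):
S^12(0) = 12
S^10(0) = 10
12 * 10 = 120

120


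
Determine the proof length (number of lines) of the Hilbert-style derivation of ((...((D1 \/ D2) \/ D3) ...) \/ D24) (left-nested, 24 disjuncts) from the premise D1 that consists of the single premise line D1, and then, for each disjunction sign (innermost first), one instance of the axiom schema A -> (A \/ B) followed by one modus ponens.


Building the left-nested 24-ary disjunction from D1:
- 1 premise line (D1)
- 24 disjuncts means 23 disjunction signs; each needs 1 axiom instance + 1 MP = 2 lines: 2 * 23 = 46
Total = 1 + 46 = 47 lines.

47


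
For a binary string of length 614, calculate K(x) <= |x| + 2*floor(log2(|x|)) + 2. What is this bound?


floor(log2(614)) = 9
2 * 9 = 18
K(x) <= 614 + 18 + 2 = 634

634


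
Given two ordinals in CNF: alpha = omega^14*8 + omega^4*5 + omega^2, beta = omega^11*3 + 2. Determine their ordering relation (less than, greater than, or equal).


Compare term by term from highest exponent:
alpha = omega^14*8 + omega^4*5 + omega^2
beta = omega^11*3 + 2
Term 1: alpha has omega^14*8, beta has omega^11*3
Term 2: alpha has omega^4*5, beta has omega^0*2
Term 3: alpha has omega^2*1, beta has omega^0*0
Result: alpha > beta

alpha > beta


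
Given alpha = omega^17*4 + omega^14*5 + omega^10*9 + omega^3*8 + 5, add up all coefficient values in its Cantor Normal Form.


CNF: omega^17*4 + omega^14*5 + omega^10*9 + omega^3*8 + 5
Coefficients: 4 + 5 + 9 + 8 + 5 = 31

31


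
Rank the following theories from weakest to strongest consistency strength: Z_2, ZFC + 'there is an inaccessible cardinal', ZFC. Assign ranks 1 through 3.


Ordering by consistency strength:
1. Z_2
2. ZFC
3. ZFC + 'there is an inaccessible cardinal'


Z_2=1, ZFC + 'there is an inaccessible cardinal'=3, ZFC=2


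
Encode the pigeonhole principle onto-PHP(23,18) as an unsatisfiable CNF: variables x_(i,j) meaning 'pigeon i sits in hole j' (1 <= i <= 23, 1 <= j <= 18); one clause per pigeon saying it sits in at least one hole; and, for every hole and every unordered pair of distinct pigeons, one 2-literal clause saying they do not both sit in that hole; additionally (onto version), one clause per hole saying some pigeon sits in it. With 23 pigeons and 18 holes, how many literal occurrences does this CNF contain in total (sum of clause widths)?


onto-PHP(23,18): 23 pigeons, 18 holes, 23*18 = 414 variables.
- pigeon clauses: one per pigeon -> 23 clauses of width 18 -> 414 literals
- hole clauses: 18 holes * C(23,2) = 18 * 253 -> 4554 clauses of width 2 -> 9108 literals
- onto clauses: one per hole -> 18 clauses of width 23 -> 414 literals
Total literal occurrences = 414 + 9108 + 414 = 9936

9936


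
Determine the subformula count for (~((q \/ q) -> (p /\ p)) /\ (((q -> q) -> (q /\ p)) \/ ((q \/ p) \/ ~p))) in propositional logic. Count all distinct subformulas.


Formula: (~((q \/ q) -> (p /\ p)) /\ (((q -> q) -> (q /\ p)) \/ ((q \/ p) \/ ~p)))
Subformulas found:
  1. q
  2. p
  3. ~p
  4. (q /\ p)
  5. (q \/ p)
  6. (q -> q)
  7. (p /\ p)
  8. (q \/ q)
  9. ((q \/ p) \/ ~p)
  10. ((q \/ q) -> (p /\ p))
  11. ((q -> q) -> (q /\ p))
  12. ~((q \/ q) -> (p /\ p))
  13. (((q -> q) -> (q /\ p)) \/ ((q \/ p) \/ ~p))
  14. (~((q \/ q) -> (p /\ p)) /\ (((q -> q) -> (q /\ p)) \/ ((q \/ p) \/ ~p)))
Total distinct subformulas = 14

14


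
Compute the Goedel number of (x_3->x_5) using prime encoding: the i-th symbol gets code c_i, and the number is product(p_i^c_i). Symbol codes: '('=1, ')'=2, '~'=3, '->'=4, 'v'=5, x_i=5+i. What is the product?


Formula: (x_3->x_5)
Symbol codes: [1, 8, 4, 10, 2]
Primes: [2, 3, 5, 7, 11]
p_1^1 = 2^1 = 2
p_2^8 = 3^8 = 6561
p_3^4 = 5^4 = 625
p_4^10 = 7^10 = 282475249
p_5^2 = 11^2 = 121
Product = 280314666439211250

280314666439211250


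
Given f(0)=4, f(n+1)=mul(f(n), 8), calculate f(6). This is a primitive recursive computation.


f(0) = 4
f(1) = mul(f(0), 8) = mul(4, 8) = 32
f(2) = mul(f(1), 8) = mul(32, 8) = 256
f(3) = mul(f(2), 8) = mul(256, 8) = 2048
f(4) = mul(f(3), 8) = mul(2048, 8) = 16384
f(5) = mul(f(4), 8) = mul(16384, 8) = 131072
f(6) = mul(f(5), 8) = mul(131072, 8) = 1048576


1048576


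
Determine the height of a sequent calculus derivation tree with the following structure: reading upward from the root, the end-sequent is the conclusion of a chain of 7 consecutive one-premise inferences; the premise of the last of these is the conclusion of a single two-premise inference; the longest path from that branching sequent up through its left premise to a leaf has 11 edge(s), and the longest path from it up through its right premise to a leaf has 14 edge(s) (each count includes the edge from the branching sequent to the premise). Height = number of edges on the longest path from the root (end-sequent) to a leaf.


Longest path through the left premise: 11 edges (measured from the branching sequent)
Longest path through the right premise: 14 edges
Height of the subtree rooted at the branching sequent: max(11, 14) = 14
The branching sequent sits 7 edges above the root (the chain of one-premise inferences), so height = 14 + 7 = 21

21


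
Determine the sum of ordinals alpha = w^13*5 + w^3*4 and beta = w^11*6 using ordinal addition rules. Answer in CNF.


Ordinal addition (w^13*5 + w^3*4) + w^11*6:
alpha's leading term has exponent 13 > beta's exponent 11, so it survives.
alpha's tail term has exponent 3 < beta's exponent 11, so it is absorbed by beta.
In ordinal addition, any term followed by a strictly larger-exponent term is absorbed.
Result = w^13*5 + w^11*6

w^13*5 + w^11*6


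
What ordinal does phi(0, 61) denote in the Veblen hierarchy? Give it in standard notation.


phi(0, 61):
phi(0, beta) = omega^beta by definition.
phi(0, 61) = omega^61

omega^61


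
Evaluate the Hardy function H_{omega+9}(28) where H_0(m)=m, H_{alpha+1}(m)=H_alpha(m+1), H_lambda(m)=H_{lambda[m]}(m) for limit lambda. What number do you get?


H_{omega+9}(28):
Unwind the 9 successor steps: H_{omega+9}(28) = H_omega(28+9) = H_omega(37).
H_omega(m) = H_m(m) = m + m = 2m.
Result = 2 * 37 = 74

74


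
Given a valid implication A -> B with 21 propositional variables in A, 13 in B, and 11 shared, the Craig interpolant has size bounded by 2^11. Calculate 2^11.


Shared atoms = 11
Craig interpolant size bound = 2^11
= 2048

2048


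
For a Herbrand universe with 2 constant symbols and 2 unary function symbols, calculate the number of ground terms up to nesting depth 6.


Herbrand terms by depth:
Depth 0: 2 constants
Depth 1: 4 new terms (running total: 6)
Depth 2: 8 new terms (running total: 14)
Depth 3: 16 new terms (running total: 30)
Depth 4: 32 new terms (running total: 62)
Depth 5: 64 new terms (running total: 126)
Depth 6: 128 new terms (running total: 254)
Total distinct ground terms = 254

254


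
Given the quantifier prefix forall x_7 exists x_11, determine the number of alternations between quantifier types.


Walk the prefix and count type changes:
  position 1: forall -> exists <-- alternation
Total alternations = 1

1


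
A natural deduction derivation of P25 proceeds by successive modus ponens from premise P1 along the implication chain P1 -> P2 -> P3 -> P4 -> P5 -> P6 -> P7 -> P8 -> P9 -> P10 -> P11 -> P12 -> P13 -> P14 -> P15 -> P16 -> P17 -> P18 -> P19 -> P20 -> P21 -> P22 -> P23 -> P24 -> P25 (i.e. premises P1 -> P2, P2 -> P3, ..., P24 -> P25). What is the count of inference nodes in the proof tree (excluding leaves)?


We have a chain: P1 -> P2 -> P3 -> P4 -> P5 -> P6 -> P7 -> P8 -> P9 -> P10 -> P11 -> P12 -> P13 -> P14 -> P15 -> P16 -> P17 -> P18 -> P19 -> P20 -> P21 -> P22 -> P23 -> P24 -> P25.
Each modus ponens application produces the next variable.
The chain has 25 propositions, so 25-1 = 24 modus ponens steps.
Total inference nodes = 24

24


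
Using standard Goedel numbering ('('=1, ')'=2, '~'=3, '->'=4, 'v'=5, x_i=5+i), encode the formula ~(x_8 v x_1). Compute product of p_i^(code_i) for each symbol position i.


Formula: ~(x_8 v x_1)
Symbol codes: [3, 1, 13, 5, 6, 2]
Primes: [2, 3, 5, 7, 11, 13]
p_1^3 = 2^3 = 8
p_2^1 = 3^1 = 3
p_3^13 = 5^13 = 1220703125
p_4^5 = 7^5 = 16807
p_5^6 = 11^6 = 1771561
p_6^2 = 13^2 = 169
Product = 147419289488173828125000

147419289488173828125000


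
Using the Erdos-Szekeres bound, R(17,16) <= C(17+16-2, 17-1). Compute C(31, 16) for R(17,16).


R(17,16) <= C(17+16-2, 17-1) = C(31, 16)
C(31, 16) = 31! / (16! * 15!)
= 300540195

300540195


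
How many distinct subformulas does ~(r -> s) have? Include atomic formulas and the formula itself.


Formula: ~(r -> s)
Subformulas found:
  1. s
  2. r
  3. (r -> s)
  4. ~(r -> s)
Total distinct subformulas = 4

4


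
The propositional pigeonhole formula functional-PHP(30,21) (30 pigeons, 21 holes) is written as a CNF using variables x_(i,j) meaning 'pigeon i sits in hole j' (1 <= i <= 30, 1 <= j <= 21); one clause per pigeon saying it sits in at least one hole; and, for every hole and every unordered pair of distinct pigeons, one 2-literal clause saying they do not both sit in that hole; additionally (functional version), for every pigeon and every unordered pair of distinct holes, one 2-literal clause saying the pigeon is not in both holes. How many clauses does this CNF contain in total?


functional-PHP(30,21): 30 pigeons, 21 holes, 30*21 = 630 variables.
- pigeon clauses: one per pigeon -> 30 clauses
- hole clauses: 21 holes * C(30,2) = 21 * 435 -> 9135 clauses
- functional clauses: 30 pigeons * C(21,2) = 30 * 210 -> 6300 clauses
Total clauses = 30 + 9135 + 6300 = 15465

15465


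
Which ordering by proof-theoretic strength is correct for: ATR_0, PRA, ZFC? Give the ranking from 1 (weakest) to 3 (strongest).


Ordering by consistency strength:
1. PRA
2. ATR_0
3. ZFC


ATR_0=2, PRA=1, ZFC=3


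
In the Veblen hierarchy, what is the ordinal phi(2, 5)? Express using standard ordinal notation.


phi(2, 5):
phi(2, beta) = zeta_beta (the beta-th zeta number, fixed point of epsilon).
phi(2, 5) = zeta_5

zeta_5


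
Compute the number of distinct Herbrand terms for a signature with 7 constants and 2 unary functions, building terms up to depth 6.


Herbrand terms by depth:
Depth 0: 7 constants
Depth 1: 14 new terms (running total: 21)
Depth 2: 28 new terms (running total: 49)
Depth 3: 56 new terms (running total: 105)
Depth 4: 112 new terms (running total: 217)
Depth 5: 224 new terms (running total: 441)
Depth 6: 448 new terms (running total: 889)
Total distinct ground terms = 889

889


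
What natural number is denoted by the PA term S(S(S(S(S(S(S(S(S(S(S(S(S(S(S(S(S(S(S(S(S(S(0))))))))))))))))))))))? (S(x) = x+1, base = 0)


Counting successors applied to 0:
22 applications of S to 0 = 22

22


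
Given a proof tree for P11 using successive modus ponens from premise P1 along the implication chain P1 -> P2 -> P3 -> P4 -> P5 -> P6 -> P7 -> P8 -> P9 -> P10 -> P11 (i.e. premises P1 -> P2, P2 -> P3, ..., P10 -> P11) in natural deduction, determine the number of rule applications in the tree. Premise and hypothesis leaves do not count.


We have a chain: P1 -> P2 -> P3 -> P4 -> P5 -> P6 -> P7 -> P8 -> P9 -> P10 -> P11.
Each modus ponens application produces the next variable.
The chain has 11 propositions, so 11-1 = 10 modus ponens steps.
Total inference nodes = 10

10


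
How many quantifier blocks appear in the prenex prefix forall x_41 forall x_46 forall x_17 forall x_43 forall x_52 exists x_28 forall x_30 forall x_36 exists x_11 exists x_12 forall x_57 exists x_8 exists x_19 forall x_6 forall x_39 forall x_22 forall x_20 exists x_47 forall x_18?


Alternations = 8.
Blocks = alternations + 1 = 9

9


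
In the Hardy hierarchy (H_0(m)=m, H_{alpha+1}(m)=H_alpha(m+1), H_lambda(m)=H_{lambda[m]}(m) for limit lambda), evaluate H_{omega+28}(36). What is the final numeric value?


H_{omega+28}(36):
Unwind the 28 successor steps: H_{omega+28}(36) = H_omega(36+28) = H_omega(64).
H_omega(m) = H_m(m) = m + m = 2m.
Result = 2 * 64 = 128

128


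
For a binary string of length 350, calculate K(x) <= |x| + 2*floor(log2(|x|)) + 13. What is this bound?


floor(log2(350)) = 8
2 * 8 = 16
K(x) <= 350 + 16 + 13 = 379

379


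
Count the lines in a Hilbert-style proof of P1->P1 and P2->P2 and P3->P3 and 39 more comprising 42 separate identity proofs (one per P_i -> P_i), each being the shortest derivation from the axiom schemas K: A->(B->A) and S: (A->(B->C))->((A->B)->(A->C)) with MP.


The shortest proof of A->A from K and S in the Hilbert calculus has exactly 5 lines:
(1) K instance A->((A->A)->A), (2) S instance, (3) MP on 1,2, (4) K instance A->(A->A), (5) MP on 3,4.
For 42 independent identities: 42 * 5 = 210 lines total.

210


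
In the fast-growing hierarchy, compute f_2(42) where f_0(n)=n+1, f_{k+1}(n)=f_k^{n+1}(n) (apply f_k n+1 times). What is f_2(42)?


f_2(42) = f_1^43(42)
f_1(m) = 2m + 1.
Iterating: f_1^k(n) = 2^k*(n+1) - 1.
f_2(42) = 2^43*(42+1) - 1 = 8796093022208*43 - 1 = 378231999954943

378231999954943


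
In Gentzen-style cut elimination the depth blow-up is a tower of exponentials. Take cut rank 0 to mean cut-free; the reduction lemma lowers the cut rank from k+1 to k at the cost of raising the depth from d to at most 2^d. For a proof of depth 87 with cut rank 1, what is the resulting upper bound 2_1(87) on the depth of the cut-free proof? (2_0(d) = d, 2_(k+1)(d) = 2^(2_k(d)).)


Each rank reduction sends depth d to at most 2^d; cut rank r needs r reductions.
2_0(87) = 87
2_1(87) = 2^87 = 154742504910672534362390528
Cut-free depth bound = 154742504910672534362390528

154742504910672534362390528


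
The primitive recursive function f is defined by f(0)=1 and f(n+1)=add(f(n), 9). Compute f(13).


f(0) = 1
f(1) = add(f(0), 9) = add(1, 9) = 10
f(2) = add(f(1), 9) = add(10, 9) = 19
f(3) = add(f(2), 9) = add(19, 9) = 28
f(4) = add(f(3), 9) = add(28, 9) = 37
f(5) = add(f(4), 9) = add(37, 9) = 46
f(6) = add(f(5), 9) = add(46, 9) = 55
f(7) = add(f(6), 9) = add(55, 9) = 64
f(8) = add(f(7), 9) = add(64, 9) = 73
f(9) = add(f(8), 9) = add(73, 9) = 82
f(10) = add(f(9), 9) = add(82, 9) = 91
f(11) = add(f(10), 9) = add(91, 9) = 100
f(12) = add(f(11), 9) = add(100, 9) = 109
f(13) = add(f(12), 9) = add(109, 9) = 118


118


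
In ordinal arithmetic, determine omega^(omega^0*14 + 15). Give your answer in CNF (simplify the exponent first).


omega^(omega^0*14 + 15):
omega^0 = 1, so the exponent is 14 + 15 = 29 (finite ordinal addition).
Result = omega^29, already a single CNF term.

omega^29


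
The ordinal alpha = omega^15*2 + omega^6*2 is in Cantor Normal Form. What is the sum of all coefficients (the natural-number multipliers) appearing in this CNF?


CNF: omega^15*2 + omega^6*2
Coefficients: 2 + 2 = 4

4


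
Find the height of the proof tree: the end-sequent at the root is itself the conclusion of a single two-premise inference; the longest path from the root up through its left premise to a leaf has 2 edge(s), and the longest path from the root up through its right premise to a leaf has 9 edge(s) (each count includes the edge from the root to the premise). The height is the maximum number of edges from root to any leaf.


Longest path through the left premise: 2 edges (measured from the branching sequent)
Longest path through the right premise: 9 edges
Height of the subtree rooted at the branching sequent: max(2, 9) = 9
The branching sequent is the root itself.
Total height = 9

9


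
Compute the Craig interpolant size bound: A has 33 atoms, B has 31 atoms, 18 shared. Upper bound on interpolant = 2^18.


Shared atoms = 18
Craig interpolant size bound = 2^18
= 262144

262144


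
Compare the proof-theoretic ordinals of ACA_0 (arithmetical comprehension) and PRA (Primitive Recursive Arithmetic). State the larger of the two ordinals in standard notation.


Proof-theoretic ordinal of ACA_0 (arithmetical comprehension): epsilon_0
Proof-theoretic ordinal of PRA (Primitive Recursive Arithmetic): omega^omega
Comparing: omega^omega < epsilon_0.
The larger ordinal is epsilon_0 (from ACA_0 (arithmetical comprehension)).

epsilon_0


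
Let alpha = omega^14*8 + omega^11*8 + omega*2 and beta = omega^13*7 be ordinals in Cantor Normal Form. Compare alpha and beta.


Compare term by term from highest exponent:
alpha = omega^14*8 + omega^11*8 + omega*2
beta = omega^13*7
Term 1: alpha has omega^14*8, beta has omega^13*7
Term 2: alpha has omega^11*8, beta has omega^0*0
Term 3: alpha has omega^1*2, beta has omega^0*0
Result: alpha > beta

alpha > beta


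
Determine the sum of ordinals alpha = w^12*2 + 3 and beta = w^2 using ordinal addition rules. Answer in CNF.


Ordinal addition (w^12*2 + 3) + w^2:
alpha's leading term has exponent 12 > beta's exponent 2, so it survives.
alpha's tail term has exponent 0 < beta's exponent 2, so it is absorbed by beta.
In ordinal addition, any term followed by a strictly larger-exponent term is absorbed.
Result = w^12*2 + w^2

w^12*2 + w^2


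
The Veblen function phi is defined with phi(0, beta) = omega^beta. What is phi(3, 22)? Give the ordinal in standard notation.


phi(3, 22):
phi(3, beta) = eta_beta (the beta-th eta number, fixed point of zeta).
phi(3, 22) = eta_22

eta_22


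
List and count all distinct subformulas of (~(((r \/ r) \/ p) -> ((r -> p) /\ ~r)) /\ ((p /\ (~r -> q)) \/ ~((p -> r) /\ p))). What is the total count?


Formula: (~(((r \/ r) \/ p) -> ((r -> p) /\ ~r)) /\ ((p /\ (~r -> q)) \/ ~((p -> r) /\ p)))
Subformulas found:
  1. r
  2. q
  3. p
  4. ~r
  5. (r -> p)
  6. (r \/ r)
  7. (p -> r)
  8. (~r -> q)
  9. ((p -> r) /\ p)
  10. ((r \/ r) \/ p)
  11. (p /\ (~r -> q))
  12. ((r -> p) /\ ~r)
  13. ~((p -> r) /\ p)
  14. (((r \/ r) \/ p) -> ((r -> p) /\ ~r))
  15. ~(((r \/ r) \/ p) -> ((r -> p) /\ ~r))
  16. ((p /\ (~r -> q)) \/ ~((p -> r) /\ p))
  17. (~(((r \/ r) \/ p) -> ((r -> p) /\ ~r)) /\ ((p /\ (~r -> q)) \/ ~((p -> r) /\ p)))
Total distinct subformulas = 17

17


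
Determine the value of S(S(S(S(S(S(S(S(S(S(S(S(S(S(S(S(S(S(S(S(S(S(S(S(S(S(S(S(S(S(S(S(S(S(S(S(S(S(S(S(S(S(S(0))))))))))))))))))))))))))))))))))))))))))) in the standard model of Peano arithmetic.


Counting successors applied to 0:
43 applications of S to 0 = 43

43


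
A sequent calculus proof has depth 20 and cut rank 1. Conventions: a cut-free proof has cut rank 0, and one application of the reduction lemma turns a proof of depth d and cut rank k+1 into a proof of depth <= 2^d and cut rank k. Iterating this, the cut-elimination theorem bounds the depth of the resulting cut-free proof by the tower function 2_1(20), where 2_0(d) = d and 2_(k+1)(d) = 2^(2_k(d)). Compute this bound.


Each rank reduction sends depth d to at most 2^d; cut rank r needs r reductions.
2_0(20) = 20
2_1(20) = 2^20 = 1048576
Cut-free depth bound = 1048576

1048576


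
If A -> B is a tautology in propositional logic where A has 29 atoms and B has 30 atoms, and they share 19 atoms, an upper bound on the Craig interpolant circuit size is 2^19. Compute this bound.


Shared atoms = 19
Craig interpolant size bound = 2^19
= 524288

524288


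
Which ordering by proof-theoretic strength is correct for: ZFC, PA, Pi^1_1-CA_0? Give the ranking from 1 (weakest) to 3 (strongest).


Ordering by consistency strength:
1. PA
2. Pi^1_1-CA_0
3. ZFC


ZFC=3, PA=1, Pi^1_1-CA_0=2


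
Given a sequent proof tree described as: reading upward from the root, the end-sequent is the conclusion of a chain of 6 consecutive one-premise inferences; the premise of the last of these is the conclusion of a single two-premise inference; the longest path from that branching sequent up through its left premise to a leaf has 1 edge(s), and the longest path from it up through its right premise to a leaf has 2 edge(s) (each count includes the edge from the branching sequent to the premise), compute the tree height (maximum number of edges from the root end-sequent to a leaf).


Longest path through the left premise: 1 edges (measured from the branching sequent)
Longest path through the right premise: 2 edges
Height of the subtree rooted at the branching sequent: max(1, 2) = 2
The branching sequent sits 6 edges above the root (the chain of one-premise inferences), so height = 2 + 6 = 8

8


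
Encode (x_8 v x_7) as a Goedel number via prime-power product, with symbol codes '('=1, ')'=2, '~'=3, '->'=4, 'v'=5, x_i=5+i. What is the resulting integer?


Formula: (x_8 v x_7)
Symbol codes: [1, 13, 5, 12, 2]
Primes: [2, 3, 5, 7, 11]
p_1^1 = 2^1 = 2
p_2^13 = 3^13 = 1594323
p_3^5 = 5^5 = 3125
p_4^12 = 7^12 = 13841287201
p_5^2 = 11^2 = 121
Product = 16688533666458441768750

16688533666458441768750


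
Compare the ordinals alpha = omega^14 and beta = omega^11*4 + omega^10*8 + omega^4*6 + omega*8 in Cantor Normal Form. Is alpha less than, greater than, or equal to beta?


Compare term by term from highest exponent:
alpha = omega^14
beta = omega^11*4 + omega^10*8 + omega^4*6 + omega*8
Term 1: alpha has omega^14*1, beta has omega^11*4
Term 2: alpha has omega^0*0, beta has omega^10*8
Term 3: alpha has omega^0*0, beta has omega^4*6
Term 4: alpha has omega^0*0, beta has omega^1*8
Result: alpha > beta

alpha > beta


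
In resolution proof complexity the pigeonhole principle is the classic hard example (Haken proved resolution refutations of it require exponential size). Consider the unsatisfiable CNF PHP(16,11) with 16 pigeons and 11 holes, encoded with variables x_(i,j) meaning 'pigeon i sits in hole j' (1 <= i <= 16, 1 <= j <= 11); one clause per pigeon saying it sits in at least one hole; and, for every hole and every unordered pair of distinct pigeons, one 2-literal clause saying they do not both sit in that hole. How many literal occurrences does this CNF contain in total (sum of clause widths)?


PHP(16,11): 16 pigeons, 11 holes, 16*11 = 176 variables.
- pigeon clauses: one per pigeon -> 16 clauses of width 11 -> 176 literals
- hole clauses: 11 holes * C(16,2) = 11 * 120 -> 1320 clauses of width 2 -> 2640 literals
Total literal occurrences = 176 + 2640 = 2816

2816


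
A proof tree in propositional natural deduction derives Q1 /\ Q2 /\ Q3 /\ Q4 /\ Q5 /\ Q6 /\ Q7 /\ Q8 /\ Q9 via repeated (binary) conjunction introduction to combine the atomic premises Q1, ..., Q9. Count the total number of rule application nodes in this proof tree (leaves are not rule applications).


The target conjunction has 9 conjuncts, i.e. 8 binary /\ connectives.
Each conjunction-intro joins two pieces, so 9 atoms require 9-1 = 8 applications.
Total inference nodes = 8

8


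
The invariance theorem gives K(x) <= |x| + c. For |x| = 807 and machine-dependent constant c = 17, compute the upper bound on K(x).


K(x) <= |x| + c = 807 + 17 = 824

824


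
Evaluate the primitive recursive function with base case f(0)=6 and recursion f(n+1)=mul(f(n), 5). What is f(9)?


f(0) = 6
f(1) = mul(f(0), 5) = mul(6, 5) = 30
f(2) = mul(f(1), 5) = mul(30, 5) = 150
f(3) = mul(f(2), 5) = mul(150, 5) = 750
f(4) = mul(f(3), 5) = mul(750, 5) = 3750
f(5) = mul(f(4), 5) = mul(3750, 5) = 18750
f(6) = mul(f(5), 5) = mul(18750, 5) = 93750
f(7) = mul(f(6), 5) = mul(93750, 5) = 468750
f(8) = mul(f(7), 5) = mul(468750, 5) = 2343750
f(9) = mul(f(8), 5) = mul(2343750, 5) = 11718750


11718750


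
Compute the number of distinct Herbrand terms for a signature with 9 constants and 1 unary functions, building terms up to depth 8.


Herbrand terms by depth:
Depth 0: 9 constants
Depth 1: 9 new terms (running total: 18)
Depth 2: 9 new terms (running total: 27)
Depth 3: 9 new terms (running total: 36)
Depth 4: 9 new terms (running total: 45)
Depth 5: 9 new terms (running total: 54)
Depth 6: 9 new terms (running total: 63)
Depth 7: 9 new terms (running total: 72)
Depth 8: 9 new terms (running total: 81)
Total distinct ground terms = 81

81


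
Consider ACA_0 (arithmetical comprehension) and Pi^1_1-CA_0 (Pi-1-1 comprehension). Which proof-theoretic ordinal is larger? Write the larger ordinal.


Proof-theoretic ordinal of ACA_0 (arithmetical comprehension): epsilon_0
Proof-theoretic ordinal of Pi^1_1-CA_0 (Pi-1-1 comprehension): psi_0(Omega_omega)
Comparing: epsilon_0 < psi_0(Omega_omega).
The larger ordinal is psi_0(Omega_omega) (from Pi^1_1-CA_0 (Pi-1-1 comprehension)).

psi_0(Omega_omega)


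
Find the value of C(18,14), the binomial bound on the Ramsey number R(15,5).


R(15,5) <= C(15+5-2, 15-1) = C(18, 14)
C(18, 14) = 18! / (14! * 4!)
= 3060

3060


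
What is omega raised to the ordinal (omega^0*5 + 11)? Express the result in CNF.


omega^(omega^0*5 + 11):
omega^0 = 1, so the exponent is 5 + 11 = 16 (finite ordinal addition).
Result = omega^16, already a single CNF term.

omega^16


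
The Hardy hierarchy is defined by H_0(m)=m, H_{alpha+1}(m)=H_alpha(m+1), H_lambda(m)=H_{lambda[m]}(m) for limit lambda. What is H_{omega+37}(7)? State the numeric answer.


H_{omega+37}(7):
Unwind the 37 successor steps: H_{omega+37}(7) = H_omega(7+37) = H_omega(44).
H_omega(m) = H_m(m) = m + m = 2m.
Result = 2 * 44 = 88

88


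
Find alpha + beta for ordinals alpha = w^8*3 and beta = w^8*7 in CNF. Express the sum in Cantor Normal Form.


Ordinal addition w^8*3 + w^8*7:
Both terms have the same exponent 8.
w^e*c + w^e*d = w^e*(c+d).
Result = w^8*(3+7) = w^8*10

w^8*10


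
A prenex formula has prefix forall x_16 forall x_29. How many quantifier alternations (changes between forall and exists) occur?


Walk the prefix and count type changes:
  position 1: forall -> forall
Total alternations = 0

0


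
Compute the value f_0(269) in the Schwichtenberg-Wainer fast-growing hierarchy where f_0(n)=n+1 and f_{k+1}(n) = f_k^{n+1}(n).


f_0(269) = 269 + 1 = 270

270


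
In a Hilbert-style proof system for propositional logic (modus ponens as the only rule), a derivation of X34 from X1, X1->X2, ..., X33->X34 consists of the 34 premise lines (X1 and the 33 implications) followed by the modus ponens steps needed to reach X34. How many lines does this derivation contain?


We have 34 premise lines: X1 and 33 implications.
Each implication is detached once by MP, giving 33 MP lines.
34 premise lines + 33 MP lines = 67 total lines.

67


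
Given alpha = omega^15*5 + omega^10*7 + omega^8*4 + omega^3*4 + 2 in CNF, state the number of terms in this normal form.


CNF: omega^15*5 + omega^10*7 + omega^8*4 + omega^3*4 + 2
Count the summands separated by '+':
  term 1: omega^15*5
  term 2: omega^10*7
  term 3: omega^8*4
  term 4: omega^3*4
  term 5: 2
Total terms = 5

5


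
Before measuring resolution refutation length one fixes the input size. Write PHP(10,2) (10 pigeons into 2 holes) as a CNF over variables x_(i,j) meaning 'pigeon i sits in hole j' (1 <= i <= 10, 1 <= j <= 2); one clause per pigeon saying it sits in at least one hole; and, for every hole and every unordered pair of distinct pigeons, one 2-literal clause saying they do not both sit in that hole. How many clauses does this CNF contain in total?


PHP(10,2): 10 pigeons, 2 holes, 10*2 = 20 variables.
- pigeon clauses: one per pigeon -> 10 clauses
- hole clauses: 2 holes * C(10,2) = 2 * 45 -> 90 clauses
Total clauses = 10 + 90 = 100

100


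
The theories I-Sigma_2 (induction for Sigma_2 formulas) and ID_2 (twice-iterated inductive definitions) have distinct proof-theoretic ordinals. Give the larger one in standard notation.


Proof-theoretic ordinal of I-Sigma_2 (induction for Sigma_2 formulas): omega^(omega^omega)
Proof-theoretic ordinal of ID_2 (twice-iterated inductive definitions): psi_0(epsilon_{Omega_2+1})
Comparing: omega^(omega^omega) < psi_0(epsilon_{Omega_2+1}).
The larger ordinal is psi_0(epsilon_{Omega_2+1}) (from ID_2 (twice-iterated inductive definitions)).

psi_0(epsilon_{Omega_2+1})


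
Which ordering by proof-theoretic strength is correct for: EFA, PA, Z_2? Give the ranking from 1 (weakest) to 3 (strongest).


Ordering by consistency strength:
1. EFA
2. PA
3. Z_2


EFA=1, PA=2, Z_2=3


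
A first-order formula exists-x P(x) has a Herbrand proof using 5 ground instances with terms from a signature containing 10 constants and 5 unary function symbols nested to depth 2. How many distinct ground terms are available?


Herbrand terms by depth:
Depth 0: 10 constants
Depth 1: 50 new terms (running total: 60)
Depth 2: 250 new terms (running total: 310)
Total distinct ground terms = 310

310


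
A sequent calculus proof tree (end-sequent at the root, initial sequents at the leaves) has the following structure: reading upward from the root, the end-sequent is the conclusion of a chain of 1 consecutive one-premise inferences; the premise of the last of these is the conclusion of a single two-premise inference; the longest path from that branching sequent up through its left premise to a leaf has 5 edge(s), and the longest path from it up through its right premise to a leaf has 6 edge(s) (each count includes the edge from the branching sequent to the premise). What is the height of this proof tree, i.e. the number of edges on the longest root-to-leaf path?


Longest path through the left premise: 5 edges (measured from the branching sequent)
Longest path through the right premise: 6 edges
Height of the subtree rooted at the branching sequent: max(5, 6) = 6
The branching sequent sits 1 edges above the root (the chain of one-premise inferences), so height = 6 + 1 = 7

7


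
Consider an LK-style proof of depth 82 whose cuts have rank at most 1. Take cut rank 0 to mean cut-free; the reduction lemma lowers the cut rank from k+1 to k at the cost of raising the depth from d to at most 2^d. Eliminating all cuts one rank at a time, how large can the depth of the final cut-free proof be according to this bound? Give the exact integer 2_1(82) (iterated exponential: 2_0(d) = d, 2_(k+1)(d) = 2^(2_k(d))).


Each rank reduction sends depth d to at most 2^d; cut rank r needs r reductions.
2_0(82) = 82
2_1(82) = 2^82 = 4835703278458516698824704
Cut-free depth bound = 4835703278458516698824704

4835703278458516698824704
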